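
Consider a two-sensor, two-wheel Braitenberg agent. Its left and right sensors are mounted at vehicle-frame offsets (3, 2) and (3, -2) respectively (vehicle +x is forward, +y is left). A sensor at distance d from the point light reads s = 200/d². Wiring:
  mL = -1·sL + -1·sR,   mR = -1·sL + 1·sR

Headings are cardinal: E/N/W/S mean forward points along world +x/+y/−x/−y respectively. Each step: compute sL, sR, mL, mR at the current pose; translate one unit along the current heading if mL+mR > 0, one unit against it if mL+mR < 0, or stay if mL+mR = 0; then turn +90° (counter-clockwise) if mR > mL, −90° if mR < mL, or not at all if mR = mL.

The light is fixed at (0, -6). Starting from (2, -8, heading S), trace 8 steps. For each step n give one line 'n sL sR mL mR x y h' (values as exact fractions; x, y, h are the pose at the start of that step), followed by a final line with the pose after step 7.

n=0: pose=(2,-8,S); sL=200/41, sR=8; mL=-528/41, mR=128/41; mL+mR=-400/41 → advance -1; mR−mL=16 → turn +1·90°
n=1: pose=(2,-7,E); sL=100/13, sR=100/17; mL=-3000/221, mR=-400/221; mL+mR=-200/13 → advance -1; mR−mL=200/17 → turn +1·90°
n=2: pose=(1,-7,N); sL=40, sR=200/13; mL=-720/13, mR=-320/13; mL+mR=-80 → advance -1; mR−mL=400/13 → turn +1·90°
n=3: pose=(1,-8,W); sL=10, sR=50; mL=-60, mR=40; mL+mR=-20 → advance -1; mR−mL=100 → turn +1·90°
n=4: pose=(2,-8,S); sL=200/41, sR=8; mL=-528/41, mR=128/41; mL+mR=-400/41 → advance -1; mR−mL=16 → turn +1·90°
n=5: pose=(2,-7,E); sL=100/13, sR=100/17; mL=-3000/221, mR=-400/221; mL+mR=-200/13 → advance -1; mR−mL=200/17 → turn +1·90°
n=6: pose=(1,-7,N); sL=40, sR=200/13; mL=-720/13, mR=-320/13; mL+mR=-80 → advance -1; mR−mL=400/13 → turn +1·90°
n=7: pose=(1,-8,W); sL=10, sR=50; mL=-60, mR=40; mL+mR=-20 → advance -1; mR−mL=100 → turn +1·90°

0 200/41 8 -528/41 128/41 2 -8 S
1 100/13 100/17 -3000/221 -400/221 2 -7 E
2 40 200/13 -720/13 -320/13 1 -7 N
3 10 50 -60 40 1 -8 W
4 200/41 8 -528/41 128/41 2 -8 S
5 100/13 100/17 -3000/221 -400/221 2 -7 E
6 40 200/13 -720/13 -320/13 1 -7 N
7 10 50 -60 40 1 -8 W
final 2 -8 S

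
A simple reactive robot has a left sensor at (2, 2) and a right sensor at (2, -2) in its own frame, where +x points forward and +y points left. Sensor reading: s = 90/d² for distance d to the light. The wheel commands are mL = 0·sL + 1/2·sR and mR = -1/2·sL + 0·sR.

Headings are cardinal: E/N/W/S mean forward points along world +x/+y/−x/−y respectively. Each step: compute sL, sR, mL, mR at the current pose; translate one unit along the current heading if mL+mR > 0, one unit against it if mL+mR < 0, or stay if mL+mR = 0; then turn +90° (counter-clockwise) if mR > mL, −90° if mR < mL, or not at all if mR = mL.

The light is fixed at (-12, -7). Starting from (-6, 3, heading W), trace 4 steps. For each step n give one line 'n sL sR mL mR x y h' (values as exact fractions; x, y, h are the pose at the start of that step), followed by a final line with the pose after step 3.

n=0: pose=(-6,3,W); sL=9/8, sR=9/16; mL=9/32, mR=-9/16; mL+mR=-9/32 → advance -1; mR−mL=-27/32 → turn -1·90°
n=1: pose=(-5,3,N); sL=90/169, sR=2/5; mL=1/5, mR=-45/169; mL+mR=-56/845 → advance -1; mR−mL=-394/845 → turn -1·90°
n=2: pose=(-5,2,E); sL=45/101, sR=9/13; mL=9/26, mR=-45/202; mL+mR=162/1313 → advance +1; mR−mL=-747/1313 → turn -1·90°
n=3: pose=(-4,2,S); sL=90/149, sR=18/17; mL=9/17, mR=-45/149; mL+mR=576/2533 → advance +1; mR−mL=-2106/2533 → turn -1·90°

0 9/8 9/16 9/32 -9/16 -6 3 W
1 90/169 2/5 1/5 -45/169 -5 3 N
2 45/101 9/13 9/26 -45/202 -5 2 E
3 90/149 18/17 9/17 -45/149 -4 2 S
final -4 1 W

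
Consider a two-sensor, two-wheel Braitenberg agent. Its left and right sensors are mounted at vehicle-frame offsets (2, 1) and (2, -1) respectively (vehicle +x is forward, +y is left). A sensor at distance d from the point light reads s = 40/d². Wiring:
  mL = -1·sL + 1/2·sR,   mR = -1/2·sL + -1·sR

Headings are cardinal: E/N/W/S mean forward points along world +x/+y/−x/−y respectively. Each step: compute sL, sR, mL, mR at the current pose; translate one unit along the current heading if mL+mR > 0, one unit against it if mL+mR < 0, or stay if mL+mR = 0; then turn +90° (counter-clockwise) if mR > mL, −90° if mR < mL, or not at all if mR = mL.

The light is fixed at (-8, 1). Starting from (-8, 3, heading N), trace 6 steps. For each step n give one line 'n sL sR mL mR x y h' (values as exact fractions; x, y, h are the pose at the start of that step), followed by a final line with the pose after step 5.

0 40/17 40/17 -20/17 -60/17 -8 3 N
1 5 10 0 -25/2 -8 2 E
2 40 8 -36 -28 -9 2 S
3 4 20 6 -22 -9 3 E
4 40 40/9 -340/9 -220/9 -10 3 S
5 5/2 10 5/2 -45/4 -10 4 E
final -11 4 S

n=0: pose=(-8,3,N); sL=40/17, sR=40/17; mL=-20/17, mR=-60/17; mL+mR=-80/17 → advance -1; mR−mL=-40/17 → turn -1·90°
n=1: pose=(-8,2,E); sL=5, sR=10; mL=0, mR=-25/2; mL+mR=-25/2 → advance -1; mR−mL=-25/2 → turn -1·90°
n=2: pose=(-9,2,S); sL=40, sR=8; mL=-36, mR=-28; mL+mR=-64 → advance -1; mR−mL=8 → turn +1·90°
n=3: pose=(-9,3,E); sL=4, sR=20; mL=6, mR=-22; mL+mR=-16 → advance -1; mR−mL=-28 → turn -1·90°
n=4: pose=(-10,3,S); sL=40, sR=40/9; mL=-340/9, mR=-220/9; mL+mR=-560/9 → advance -1; mR−mL=40/3 → turn +1·90°
n=5: pose=(-10,4,E); sL=5/2, sR=10; mL=5/2, mR=-45/4; mL+mR=-35/4 → advance -1; mR−mL=-55/4 → turn -1·90°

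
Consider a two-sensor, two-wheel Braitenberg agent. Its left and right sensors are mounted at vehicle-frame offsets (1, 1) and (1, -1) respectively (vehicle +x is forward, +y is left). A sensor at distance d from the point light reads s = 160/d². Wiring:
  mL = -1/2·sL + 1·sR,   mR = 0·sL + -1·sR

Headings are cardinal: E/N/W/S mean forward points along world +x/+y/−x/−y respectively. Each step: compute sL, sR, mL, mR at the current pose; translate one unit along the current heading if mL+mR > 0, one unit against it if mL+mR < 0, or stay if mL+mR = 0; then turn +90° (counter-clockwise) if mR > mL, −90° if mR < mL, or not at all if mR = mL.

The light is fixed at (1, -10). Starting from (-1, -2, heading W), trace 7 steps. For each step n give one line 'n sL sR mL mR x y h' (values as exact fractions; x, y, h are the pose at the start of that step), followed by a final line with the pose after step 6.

0 80/29 16/9 104/261 -16/9 -1 -2 W
1 32/17 160/81 1424/1377 -160/81 0 -2 N
2 5/2 40/9 115/36 -40/9 0 -3 E
3 160/37 32/9 464/333 -32/9 -1 -3 S
4 80/29 16/9 104/261 -16/9 -1 -2 W
5 32/17 160/81 1424/1377 -160/81 0 -2 N
6 5/2 40/9 115/36 -40/9 0 -3 E
final -1 -3 S

n=0: pose=(-1,-2,W); sL=80/29, sR=16/9; mL=104/261, mR=-16/9; mL+mR=-40/29 → advance -1; mR−mL=-568/261 → turn -1·90°
n=1: pose=(0,-2,N); sL=32/17, sR=160/81; mL=1424/1377, mR=-160/81; mL+mR=-16/17 → advance -1; mR−mL=-4144/1377 → turn -1·90°
n=2: pose=(0,-3,E); sL=5/2, sR=40/9; mL=115/36, mR=-40/9; mL+mR=-5/4 → advance -1; mR−mL=-275/36 → turn -1·90°
n=3: pose=(-1,-3,S); sL=160/37, sR=32/9; mL=464/333, mR=-32/9; mL+mR=-80/37 → advance -1; mR−mL=-1648/333 → turn -1·90°
n=4: pose=(-1,-2,W); sL=80/29, sR=16/9; mL=104/261, mR=-16/9; mL+mR=-40/29 → advance -1; mR−mL=-568/261 → turn -1·90°
n=5: pose=(0,-2,N); sL=32/17, sR=160/81; mL=1424/1377, mR=-160/81; mL+mR=-16/17 → advance -1; mR−mL=-4144/1377 → turn -1·90°
n=6: pose=(0,-3,E); sL=5/2, sR=40/9; mL=115/36, mR=-40/9; mL+mR=-5/4 → advance -1; mR−mL=-275/36 → turn -1·90°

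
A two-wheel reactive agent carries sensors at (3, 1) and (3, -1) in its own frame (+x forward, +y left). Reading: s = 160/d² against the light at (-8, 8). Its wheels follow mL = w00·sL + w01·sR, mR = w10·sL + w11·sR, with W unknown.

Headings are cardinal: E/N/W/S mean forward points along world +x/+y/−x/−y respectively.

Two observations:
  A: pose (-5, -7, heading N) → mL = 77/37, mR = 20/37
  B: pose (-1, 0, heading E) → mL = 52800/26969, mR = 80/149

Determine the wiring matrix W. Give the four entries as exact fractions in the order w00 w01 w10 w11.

1 1 1/2 0

obs A: pose=(-5,-7,N) → sL=40/37, sR=1, mL=77/37, mR=20/37
obs B: pose=(-1,0,E) → sL=160/149, sR=160/181, mL=52800/26969, mR=80/149
sensor matrix S = [[40/37, 1], [160/149, 160/181]]; det S = -117920/997853
solve [mL_A; mL_B] = S·[w00; w01] and [mR_A; mR_B] = S·[w10; w11]:
  w00 = 1, w01 = 1, w10 = 1/2, w11 = 0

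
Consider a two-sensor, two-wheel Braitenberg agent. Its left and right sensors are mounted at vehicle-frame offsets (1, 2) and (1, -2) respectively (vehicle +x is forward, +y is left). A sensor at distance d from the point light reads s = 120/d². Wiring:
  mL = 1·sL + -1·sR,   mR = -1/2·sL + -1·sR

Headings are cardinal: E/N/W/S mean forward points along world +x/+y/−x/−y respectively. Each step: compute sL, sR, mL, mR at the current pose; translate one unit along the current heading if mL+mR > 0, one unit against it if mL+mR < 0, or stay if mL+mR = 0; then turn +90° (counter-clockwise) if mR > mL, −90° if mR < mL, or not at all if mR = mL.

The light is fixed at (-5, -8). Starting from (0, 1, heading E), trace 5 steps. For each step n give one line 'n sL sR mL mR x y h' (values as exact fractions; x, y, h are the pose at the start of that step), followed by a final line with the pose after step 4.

n=0: pose=(0,1,E); sL=120/157, sR=24/17; mL=-1728/2669, mR=-4788/2669; mL+mR=-6516/2669 → advance -1; mR−mL=-180/157 → turn -1·90°
n=1: pose=(-1,1,S); sL=6/5, sR=30/17; mL=-48/85, mR=-201/85; mL+mR=-249/85 → advance -1; mR−mL=-9/5 → turn -1·90°
n=2: pose=(-1,2,W); sL=120/73, sR=40/51; mL=3200/3723, mR=-5980/3723; mL+mR=-2780/3723 → advance -1; mR−mL=-180/73 → turn -1·90°
n=3: pose=(0,2,N); sL=12/13, sR=12/17; mL=48/221, mR=-258/221; mL+mR=-210/221 → advance -1; mR−mL=-18/13 → turn -1·90°
n=4: pose=(0,1,E); sL=120/157, sR=24/17; mL=-1728/2669, mR=-4788/2669; mL+mR=-6516/2669 → advance -1; mR−mL=-180/157 → turn -1·90°

0 120/157 24/17 -1728/2669 -4788/2669 0 1 E
1 6/5 30/17 -48/85 -201/85 -1 1 S
2 120/73 40/51 3200/3723 -5980/3723 -1 2 W
3 12/13 12/17 48/221 -258/221 0 2 N
4 120/157 24/17 -1728/2669 -4788/2669 0 1 E
final -1 1 S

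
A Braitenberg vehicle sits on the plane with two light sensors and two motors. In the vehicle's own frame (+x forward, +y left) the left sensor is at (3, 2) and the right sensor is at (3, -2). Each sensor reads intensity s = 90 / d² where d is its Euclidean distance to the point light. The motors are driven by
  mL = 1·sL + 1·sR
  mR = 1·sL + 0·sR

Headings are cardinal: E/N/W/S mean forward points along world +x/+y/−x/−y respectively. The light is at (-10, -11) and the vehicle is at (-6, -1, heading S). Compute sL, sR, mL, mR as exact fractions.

18/17 90/53 2484/901 18/17

left sensor world pos  = (-4, -4); dL² = 85
right sensor world pos = (-8, -4); dR² = 53
sL = 90/85 = 18/17
sR = 90/53 = 90/53
mL = 1·sL + 1·sR = 2484/901
mR = 1·sL + 0·sR = 18/17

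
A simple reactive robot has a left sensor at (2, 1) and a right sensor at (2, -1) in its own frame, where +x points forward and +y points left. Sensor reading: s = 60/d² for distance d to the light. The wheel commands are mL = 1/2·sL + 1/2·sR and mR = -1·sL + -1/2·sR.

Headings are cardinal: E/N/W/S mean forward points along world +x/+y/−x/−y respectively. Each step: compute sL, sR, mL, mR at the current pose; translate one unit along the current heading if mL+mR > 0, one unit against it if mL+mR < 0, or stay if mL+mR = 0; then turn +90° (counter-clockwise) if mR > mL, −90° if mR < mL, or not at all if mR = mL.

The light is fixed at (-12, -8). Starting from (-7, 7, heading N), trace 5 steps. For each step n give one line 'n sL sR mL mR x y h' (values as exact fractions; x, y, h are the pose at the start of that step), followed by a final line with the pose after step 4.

0 12/61 12/65 756/3965 -1146/3965 -7 7 N
1 30/137 30/109 3690/14933 -5325/14933 -7 6 E
2 60/169 20/51 3220/8619 -4750/8619 -8 6 S
3 3/10 3/13 69/260 -27/65 -8 7 W
4 12/61 12/65 756/3965 -1146/3965 -7 7 N
final -7 6 E

n=0: pose=(-7,7,N); sL=12/61, sR=12/65; mL=756/3965, mR=-1146/3965; mL+mR=-6/61 → advance -1; mR−mL=-1902/3965 → turn -1·90°
n=1: pose=(-7,6,E); sL=30/137, sR=30/109; mL=3690/14933, mR=-5325/14933; mL+mR=-15/137 → advance -1; mR−mL=-9015/14933 → turn -1·90°
n=2: pose=(-8,6,S); sL=60/169, sR=20/51; mL=3220/8619, mR=-4750/8619; mL+mR=-30/169 → advance -1; mR−mL=-7970/8619 → turn -1·90°
n=3: pose=(-8,7,W); sL=3/10, sR=3/13; mL=69/260, mR=-27/65; mL+mR=-3/20 → advance -1; mR−mL=-177/260 → turn -1·90°
n=4: pose=(-7,7,N); sL=12/61, sR=12/65; mL=756/3965, mR=-1146/3965; mL+mR=-6/61 → advance -1; mR−mL=-1902/3965 → turn -1·90°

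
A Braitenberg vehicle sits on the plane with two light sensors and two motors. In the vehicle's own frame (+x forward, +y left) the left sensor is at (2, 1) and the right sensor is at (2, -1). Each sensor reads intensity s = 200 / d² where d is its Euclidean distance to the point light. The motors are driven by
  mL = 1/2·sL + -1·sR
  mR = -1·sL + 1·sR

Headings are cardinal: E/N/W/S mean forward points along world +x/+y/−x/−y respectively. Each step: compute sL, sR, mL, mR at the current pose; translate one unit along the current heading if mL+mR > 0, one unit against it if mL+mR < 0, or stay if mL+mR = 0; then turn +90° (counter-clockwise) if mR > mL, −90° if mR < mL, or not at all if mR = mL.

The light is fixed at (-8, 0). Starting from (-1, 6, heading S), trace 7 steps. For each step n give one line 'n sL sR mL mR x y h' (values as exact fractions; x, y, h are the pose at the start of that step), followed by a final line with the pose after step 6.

0 5/2 50/13 -135/52 35/26 -1 6 S
1 40/29 200/117 -3460/3393 1120/3393 -1 7 E
2 100/53 20/13 -410/689 -240/689 -2 7 N
3 200/41 40/13 -340/533 -960/533 -2 6 W
4 2 25/16 -9/16 -7/16 -1 6 N
5 200/41 200/61 -2100/2501 -4000/2501 -1 5 W
6 100/49 20/13 -330/637 -320/637 0 5 N
final 0 4 W

n=0: pose=(-1,6,S); sL=5/2, sR=50/13; mL=-135/52, mR=35/26; mL+mR=-5/4 → advance -1; mR−mL=205/52 → turn +1·90°
n=1: pose=(-1,7,E); sL=40/29, sR=200/117; mL=-3460/3393, mR=1120/3393; mL+mR=-20/29 → advance -1; mR−mL=4580/3393 → turn +1·90°
n=2: pose=(-2,7,N); sL=100/53, sR=20/13; mL=-410/689, mR=-240/689; mL+mR=-50/53 → advance -1; mR−mL=170/689 → turn +1·90°
n=3: pose=(-2,6,W); sL=200/41, sR=40/13; mL=-340/533, mR=-960/533; mL+mR=-100/41 → advance -1; mR−mL=-620/533 → turn -1·90°
n=4: pose=(-1,6,N); sL=2, sR=25/16; mL=-9/16, mR=-7/16; mL+mR=-1 → advance -1; mR−mL=1/8 → turn +1·90°
n=5: pose=(-1,5,W); sL=200/41, sR=200/61; mL=-2100/2501, mR=-4000/2501; mL+mR=-100/41 → advance -1; mR−mL=-1900/2501 → turn -1·90°
n=6: pose=(0,5,N); sL=100/49, sR=20/13; mL=-330/637, mR=-320/637; mL+mR=-50/49 → advance -1; mR−mL=10/637 → turn +1·90°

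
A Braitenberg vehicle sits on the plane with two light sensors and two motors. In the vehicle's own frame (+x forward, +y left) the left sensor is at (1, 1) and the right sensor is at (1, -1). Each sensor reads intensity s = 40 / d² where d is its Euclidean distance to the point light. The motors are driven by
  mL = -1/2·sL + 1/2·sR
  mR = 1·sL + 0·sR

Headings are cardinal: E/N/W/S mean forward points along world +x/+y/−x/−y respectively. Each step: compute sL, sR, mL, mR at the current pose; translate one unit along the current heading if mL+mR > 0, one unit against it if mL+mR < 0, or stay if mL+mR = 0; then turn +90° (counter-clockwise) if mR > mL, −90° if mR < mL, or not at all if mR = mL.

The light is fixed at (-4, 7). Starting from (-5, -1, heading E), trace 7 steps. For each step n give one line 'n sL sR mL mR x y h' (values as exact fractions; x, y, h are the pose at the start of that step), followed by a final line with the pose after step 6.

n=0: pose=(-5,-1,E); sL=40/49, sR=40/81; mL=-640/3969, mR=40/49; mL+mR=2600/3969 → advance +1; mR−mL=3880/3969 → turn +1·90°
n=1: pose=(-4,-1,N); sL=4/5, sR=4/5; mL=0, mR=4/5; mL+mR=4/5 → advance +1; mR−mL=4/5 → turn +1·90°
n=2: pose=(-4,0,W); sL=8/13, sR=40/37; mL=112/481, mR=8/13; mL+mR=408/481 → advance +1; mR−mL=184/481 → turn +1·90°
n=3: pose=(-5,0,S); sL=5/8, sR=10/17; mL=-5/272, mR=5/8; mL+mR=165/272 → advance +1; mR−mL=175/272 → turn +1·90°
n=4: pose=(-5,-1,E); sL=40/49, sR=40/81; mL=-640/3969, mR=40/49; mL+mR=2600/3969 → advance +1; mR−mL=3880/3969 → turn +1·90°
n=5: pose=(-4,-1,N); sL=4/5, sR=4/5; mL=0, mR=4/5; mL+mR=4/5 → advance +1; mR−mL=4/5 → turn +1·90°
n=6: pose=(-4,0,W); sL=8/13, sR=40/37; mL=112/481, mR=8/13; mL+mR=408/481 → advance +1; mR−mL=184/481 → turn +1·90°

0 40/49 40/81 -640/3969 40/49 -5 -1 E
1 4/5 4/5 0 4/5 -4 -1 N
2 8/13 40/37 112/481 8/13 -4 0 W
3 5/8 10/17 -5/272 5/8 -5 0 S
4 40/49 40/81 -640/3969 40/49 -5 -1 E
5 4/5 4/5 0 4/5 -4 -1 N
6 8/13 40/37 112/481 8/13 -4 0 W
final -5 0 S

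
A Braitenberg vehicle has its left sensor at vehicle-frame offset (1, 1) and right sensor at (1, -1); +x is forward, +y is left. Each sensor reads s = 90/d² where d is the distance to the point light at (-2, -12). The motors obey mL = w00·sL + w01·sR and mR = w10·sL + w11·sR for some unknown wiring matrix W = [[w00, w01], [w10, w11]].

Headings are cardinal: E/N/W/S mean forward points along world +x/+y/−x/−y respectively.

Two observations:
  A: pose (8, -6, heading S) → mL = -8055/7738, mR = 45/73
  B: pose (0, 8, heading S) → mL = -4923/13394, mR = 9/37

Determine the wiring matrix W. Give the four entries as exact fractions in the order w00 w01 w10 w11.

obs A: pose=(8,-6,S) → sL=45/73, sR=45/53, mL=-8055/7738, mR=45/73
obs B: pose=(0,8,S) → sL=9/37, sR=45/181, mL=-4923/13394, mR=9/37
sensor matrix S = [[45/73, 45/53], [9/37, 45/181]]; det S = -1380240/25910693
solve [mL_A; mL_B] = S·[w00; w01] and [mR_A; mR_B] = S·[w10; w11]:
  w00 = -1, w01 = -1/2, w10 = 1, w11 = 0

-1 -1/2 1 0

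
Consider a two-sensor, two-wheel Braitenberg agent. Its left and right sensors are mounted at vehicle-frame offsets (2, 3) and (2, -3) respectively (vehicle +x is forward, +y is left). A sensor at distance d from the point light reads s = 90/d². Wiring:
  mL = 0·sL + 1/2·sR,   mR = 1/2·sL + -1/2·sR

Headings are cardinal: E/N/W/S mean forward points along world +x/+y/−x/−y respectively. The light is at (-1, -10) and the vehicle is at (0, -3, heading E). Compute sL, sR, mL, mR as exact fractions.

left sensor world pos  = (2, 0); dL² = 109
right sensor world pos = (2, -6); dR² = 25
sL = 90/109 = 90/109
sR = 90/25 = 18/5
mL = 0·sL + 1/2·sR = 9/5
mR = 1/2·sL + -1/2·sR = -756/545

90/109 18/5 9/5 -756/545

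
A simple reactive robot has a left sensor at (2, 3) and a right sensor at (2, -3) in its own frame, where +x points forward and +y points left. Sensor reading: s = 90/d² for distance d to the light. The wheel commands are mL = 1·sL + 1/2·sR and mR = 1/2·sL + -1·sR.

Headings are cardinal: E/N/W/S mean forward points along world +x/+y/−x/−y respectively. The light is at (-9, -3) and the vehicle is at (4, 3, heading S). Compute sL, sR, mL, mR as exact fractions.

left sensor world pos  = (7, 1); dL² = 272
right sensor world pos = (1, 1); dR² = 116
sL = 90/272 = 45/136
sR = 90/116 = 45/58
mL = 1·sL + 1/2·sR = 2835/3944
mR = 1/2·sL + -1·sR = -4815/7888

45/136 45/58 2835/3944 -4815/7888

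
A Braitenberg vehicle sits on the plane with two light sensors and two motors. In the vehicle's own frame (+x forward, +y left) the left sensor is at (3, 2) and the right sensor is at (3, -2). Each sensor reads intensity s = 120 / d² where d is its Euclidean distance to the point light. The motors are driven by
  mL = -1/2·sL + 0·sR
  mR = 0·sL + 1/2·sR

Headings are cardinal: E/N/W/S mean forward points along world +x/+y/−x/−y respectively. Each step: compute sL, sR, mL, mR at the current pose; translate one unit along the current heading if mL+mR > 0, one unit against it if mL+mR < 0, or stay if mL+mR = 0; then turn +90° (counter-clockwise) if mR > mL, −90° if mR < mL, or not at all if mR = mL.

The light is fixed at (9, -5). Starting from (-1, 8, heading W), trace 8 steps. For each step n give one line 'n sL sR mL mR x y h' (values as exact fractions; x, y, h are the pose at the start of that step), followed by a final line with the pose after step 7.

0 12/29 60/197 -6/29 30/197 -1 8 W
1 120/149 120/221 -60/149 60/221 0 8 S
2 30/73 2/3 -15/73 1/3 0 9 E
3 120/389 24/65 -60/389 12/65 1 9 N
4 12/29 12/41 -6/29 6/41 1 10 W
5 120/169 8/15 -60/169 4/15 2 10 S
6 6/17 30/53 -3/17 15/53 2 11 E
7 24/85 120/377 -12/85 60/377 3 11 N
final 3 12 W

n=0: pose=(-1,8,W); sL=12/29, sR=60/197; mL=-6/29, mR=30/197; mL+mR=-312/5713 → advance -1; mR−mL=2052/5713 → turn +1·90°
n=1: pose=(0,8,S); sL=120/149, sR=120/221; mL=-60/149, mR=60/221; mL+mR=-4320/32929 → advance -1; mR−mL=22200/32929 → turn +1·90°
n=2: pose=(0,9,E); sL=30/73, sR=2/3; mL=-15/73, mR=1/3; mL+mR=28/219 → advance +1; mR−mL=118/219 → turn +1·90°
n=3: pose=(1,9,N); sL=120/389, sR=24/65; mL=-60/389, mR=12/65; mL+mR=768/25285 → advance +1; mR−mL=8568/25285 → turn +1·90°
n=4: pose=(1,10,W); sL=12/29, sR=12/41; mL=-6/29, mR=6/41; mL+mR=-72/1189 → advance -1; mR−mL=420/1189 → turn +1·90°
n=5: pose=(2,10,S); sL=120/169, sR=8/15; mL=-60/169, mR=4/15; mL+mR=-224/2535 → advance -1; mR−mL=1576/2535 → turn +1·90°
n=6: pose=(2,11,E); sL=6/17, sR=30/53; mL=-3/17, mR=15/53; mL+mR=96/901 → advance +1; mR−mL=414/901 → turn +1·90°
n=7: pose=(3,11,N); sL=24/85, sR=120/377; mL=-12/85, mR=60/377; mL+mR=576/32045 → advance +1; mR−mL=9624/32045 → turn +1·90°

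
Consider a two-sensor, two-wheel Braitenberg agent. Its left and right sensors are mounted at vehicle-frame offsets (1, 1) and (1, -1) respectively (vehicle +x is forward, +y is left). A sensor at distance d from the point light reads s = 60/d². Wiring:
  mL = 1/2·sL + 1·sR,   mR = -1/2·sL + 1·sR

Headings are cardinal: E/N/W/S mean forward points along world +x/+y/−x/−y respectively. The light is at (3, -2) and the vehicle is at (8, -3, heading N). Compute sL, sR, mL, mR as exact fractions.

left sensor world pos  = (7, -2); dL² = 16
right sensor world pos = (9, -2); dR² = 36
sL = 60/16 = 15/4
sR = 60/36 = 5/3
mL = 1/2·sL + 1·sR = 85/24
mR = -1/2·sL + 1·sR = -5/24

15/4 5/3 85/24 -5/24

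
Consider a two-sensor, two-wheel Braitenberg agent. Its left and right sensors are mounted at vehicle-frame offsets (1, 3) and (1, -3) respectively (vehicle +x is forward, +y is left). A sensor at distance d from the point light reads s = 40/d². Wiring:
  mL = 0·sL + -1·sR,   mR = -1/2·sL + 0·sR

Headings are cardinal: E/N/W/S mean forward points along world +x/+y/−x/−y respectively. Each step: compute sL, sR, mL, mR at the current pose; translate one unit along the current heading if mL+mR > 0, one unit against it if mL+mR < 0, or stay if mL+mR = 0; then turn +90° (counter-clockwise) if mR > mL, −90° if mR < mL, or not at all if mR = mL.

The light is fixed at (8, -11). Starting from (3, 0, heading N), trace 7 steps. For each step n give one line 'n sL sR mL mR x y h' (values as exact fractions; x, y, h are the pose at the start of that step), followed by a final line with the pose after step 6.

0 5/26 10/37 -10/37 -5/52 3 0 N
1 8/17 8/41 -8/41 -4/17 3 -1 W
2 4/17 20/61 -20/61 -2/17 4 -1 N
3 40/61 40/169 -40/169 -20/61 4 -2 W
4 5/17 2/5 -2/5 -5/34 5 -2 N
5 40/41 40/137 -40/137 -20/41 5 -3 W
6 20/53 20/41 -20/41 -10/53 6 -3 N
final 6 -4 W

n=0: pose=(3,0,N); sL=5/26, sR=10/37; mL=-10/37, mR=-5/52; mL+mR=-705/1924 → advance -1; mR−mL=335/1924 → turn +1·90°
n=1: pose=(3,-1,W); sL=8/17, sR=8/41; mL=-8/41, mR=-4/17; mL+mR=-300/697 → advance -1; mR−mL=-28/697 → turn -1·90°
n=2: pose=(4,-1,N); sL=4/17, sR=20/61; mL=-20/61, mR=-2/17; mL+mR=-462/1037 → advance -1; mR−mL=218/1037 → turn +1·90°
n=3: pose=(4,-2,W); sL=40/61, sR=40/169; mL=-40/169, mR=-20/61; mL+mR=-5820/10309 → advance -1; mR−mL=-940/10309 → turn -1·90°
n=4: pose=(5,-2,N); sL=5/17, sR=2/5; mL=-2/5, mR=-5/34; mL+mR=-93/170 → advance -1; mR−mL=43/170 → turn +1·90°
n=5: pose=(5,-3,W); sL=40/41, sR=40/137; mL=-40/137, mR=-20/41; mL+mR=-4380/5617 → advance -1; mR−mL=-1100/5617 → turn -1·90°
n=6: pose=(6,-3,N); sL=20/53, sR=20/41; mL=-20/41, mR=-10/53; mL+mR=-1470/2173 → advance -1; mR−mL=650/2173 → turn +1·90°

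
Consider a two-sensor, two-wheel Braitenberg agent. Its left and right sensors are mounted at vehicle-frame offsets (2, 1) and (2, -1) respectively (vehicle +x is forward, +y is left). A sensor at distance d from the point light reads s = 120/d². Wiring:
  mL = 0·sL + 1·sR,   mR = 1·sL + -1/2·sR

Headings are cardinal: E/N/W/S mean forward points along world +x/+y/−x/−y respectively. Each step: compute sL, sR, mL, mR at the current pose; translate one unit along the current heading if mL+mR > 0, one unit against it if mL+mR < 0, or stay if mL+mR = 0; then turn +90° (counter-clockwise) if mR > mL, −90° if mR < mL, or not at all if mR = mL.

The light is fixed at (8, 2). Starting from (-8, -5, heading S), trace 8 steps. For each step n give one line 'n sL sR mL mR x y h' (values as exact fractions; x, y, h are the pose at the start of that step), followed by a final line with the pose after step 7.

0 20/51 12/37 12/37 434/1887 -8 -5 S
1 8/27 120/373 120/373 1364/10071 -8 -6 W
2 1/3 30/73 30/73 28/219 -9 -6 N
3 40/87 120/289 120/289 6340/25143 -9 -5 E
4 20/51 12/37 12/37 434/1887 -8 -5 S
5 8/27 120/373 120/373 1364/10071 -8 -6 W
6 1/3 30/73 30/73 28/219 -9 -6 N
7 40/87 120/289 120/289 6340/25143 -9 -5 E
final -8 -5 S

n=0: pose=(-8,-5,S); sL=20/51, sR=12/37; mL=12/37, mR=434/1887; mL+mR=1046/1887 → advance +1; mR−mL=-178/1887 → turn -1·90°
n=1: pose=(-8,-6,W); sL=8/27, sR=120/373; mL=120/373, mR=1364/10071; mL+mR=4604/10071 → advance +1; mR−mL=-1876/10071 → turn -1·90°
n=2: pose=(-9,-6,N); sL=1/3, sR=30/73; mL=30/73, mR=28/219; mL+mR=118/219 → advance +1; mR−mL=-62/219 → turn -1·90°
n=3: pose=(-9,-5,E); sL=40/87, sR=120/289; mL=120/289, mR=6340/25143; mL+mR=16780/25143 → advance +1; mR−mL=-4100/25143 → turn -1·90°
n=4: pose=(-8,-5,S); sL=20/51, sR=12/37; mL=12/37, mR=434/1887; mL+mR=1046/1887 → advance +1; mR−mL=-178/1887 → turn -1·90°
n=5: pose=(-8,-6,W); sL=8/27, sR=120/373; mL=120/373, mR=1364/10071; mL+mR=4604/10071 → advance +1; mR−mL=-1876/10071 → turn -1·90°
n=6: pose=(-9,-6,N); sL=1/3, sR=30/73; mL=30/73, mR=28/219; mL+mR=118/219 → advance +1; mR−mL=-62/219 → turn -1·90°
n=7: pose=(-9,-5,E); sL=40/87, sR=120/289; mL=120/289, mR=6340/25143; mL+mR=16780/25143 → advance +1; mR−mL=-4100/25143 → turn -1·90°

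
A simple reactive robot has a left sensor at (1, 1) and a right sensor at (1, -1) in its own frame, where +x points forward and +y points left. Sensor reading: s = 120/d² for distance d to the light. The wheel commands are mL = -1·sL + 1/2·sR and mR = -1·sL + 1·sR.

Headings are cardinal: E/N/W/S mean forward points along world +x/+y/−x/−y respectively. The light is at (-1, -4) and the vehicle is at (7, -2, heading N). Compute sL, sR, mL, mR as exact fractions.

left sensor world pos  = (6, -1); dL² = 58
right sensor world pos = (8, -1); dR² = 90
sL = 120/58 = 60/29
sR = 120/90 = 4/3
mL = -1·sL + 1/2·sR = -122/87
mR = -1·sL + 1·sR = -64/87

60/29 4/3 -122/87 -64/87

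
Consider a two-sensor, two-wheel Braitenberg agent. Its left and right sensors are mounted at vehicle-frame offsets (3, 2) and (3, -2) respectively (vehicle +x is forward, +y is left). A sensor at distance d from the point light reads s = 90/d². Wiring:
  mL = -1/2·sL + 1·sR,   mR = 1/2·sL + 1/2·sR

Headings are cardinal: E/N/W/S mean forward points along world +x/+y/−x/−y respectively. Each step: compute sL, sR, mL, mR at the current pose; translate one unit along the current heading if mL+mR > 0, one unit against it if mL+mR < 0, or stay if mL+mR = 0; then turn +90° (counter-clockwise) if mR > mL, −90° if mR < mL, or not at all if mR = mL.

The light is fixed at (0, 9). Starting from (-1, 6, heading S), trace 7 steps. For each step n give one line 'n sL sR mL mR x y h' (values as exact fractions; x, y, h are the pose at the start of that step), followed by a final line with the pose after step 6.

0 90/37 2 29/37 82/37 -1 6 S
1 45/4 9/4 -27/8 27/4 -1 5 E
2 18 18 9 18 0 5 N
3 45/17 9 261/34 99/17 0 6 W
4 10 90 85 50 -1 6 N
5 45/2 9/2 -27/4 27/2 -1 7 E
6 18 18 9 18 0 7 N
final 0 8 W

n=0: pose=(-1,6,S); sL=90/37, sR=2; mL=29/37, mR=82/37; mL+mR=3 → advance +1; mR−mL=53/37 → turn +1·90°
n=1: pose=(-1,5,E); sL=45/4, sR=9/4; mL=-27/8, mR=27/4; mL+mR=27/8 → advance +1; mR−mL=81/8 → turn +1·90°
n=2: pose=(0,5,N); sL=18, sR=18; mL=9, mR=18; mL+mR=27 → advance +1; mR−mL=9 → turn +1·90°
n=3: pose=(0,6,W); sL=45/17, sR=9; mL=261/34, mR=99/17; mL+mR=27/2 → advance +1; mR−mL=-63/34 → turn -1·90°
n=4: pose=(-1,6,N); sL=10, sR=90; mL=85, mR=50; mL+mR=135 → advance +1; mR−mL=-35 → turn -1·90°
n=5: pose=(-1,7,E); sL=45/2, sR=9/2; mL=-27/4, mR=27/2; mL+mR=27/4 → advance +1; mR−mL=81/4 → turn +1·90°
n=6: pose=(0,7,N); sL=18, sR=18; mL=9, mR=18; mL+mR=27 → advance +1; mR−mL=9 → turn +1·90°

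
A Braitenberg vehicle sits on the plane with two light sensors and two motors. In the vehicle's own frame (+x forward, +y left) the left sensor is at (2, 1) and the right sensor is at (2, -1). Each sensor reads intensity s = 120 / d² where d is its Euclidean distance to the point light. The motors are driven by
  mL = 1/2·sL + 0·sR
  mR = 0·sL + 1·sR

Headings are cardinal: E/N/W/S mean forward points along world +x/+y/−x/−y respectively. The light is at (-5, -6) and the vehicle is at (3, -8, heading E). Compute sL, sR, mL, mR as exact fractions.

left sensor world pos  = (5, -7); dL² = 101
right sensor world pos = (5, -9); dR² = 109
sL = 120/101 = 120/101
sR = 120/109 = 120/109
mL = 1/2·sL + 0·sR = 60/101
mR = 0·sL + 1·sR = 120/109

120/101 120/109 60/101 120/109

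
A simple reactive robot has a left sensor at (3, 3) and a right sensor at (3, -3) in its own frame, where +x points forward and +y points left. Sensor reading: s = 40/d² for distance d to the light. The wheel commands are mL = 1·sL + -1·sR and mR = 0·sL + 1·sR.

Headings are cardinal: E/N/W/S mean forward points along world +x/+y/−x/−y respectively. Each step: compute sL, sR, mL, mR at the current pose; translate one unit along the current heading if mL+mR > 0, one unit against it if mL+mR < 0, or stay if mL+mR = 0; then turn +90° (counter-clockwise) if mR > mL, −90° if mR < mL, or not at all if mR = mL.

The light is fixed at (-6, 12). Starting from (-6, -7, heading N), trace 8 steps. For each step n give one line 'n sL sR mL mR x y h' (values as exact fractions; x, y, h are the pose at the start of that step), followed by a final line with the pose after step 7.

0 8/53 8/53 0 8/53 -6 -7 N
1 4/45 20/117 -16/195 20/117 -6 -6 W
2 8/89 40/457 96/40673 40/457 -7 -6 S
3 2/13 5/61 57/793 5/61 -7 -7 E
4 8/53 8/53 0 8/53 -6 -7 N
5 4/45 20/117 -16/195 20/117 -6 -6 W
6 8/89 40/457 96/40673 40/457 -7 -6 S
7 2/13 5/61 57/793 5/61 -7 -7 E
final -6 -7 N

n=0: pose=(-6,-7,N); sL=8/53, sR=8/53; mL=0, mR=8/53; mL+mR=8/53 → advance +1; mR−mL=8/53 → turn +1·90°
n=1: pose=(-6,-6,W); sL=4/45, sR=20/117; mL=-16/195, mR=20/117; mL+mR=4/45 → advance +1; mR−mL=148/585 → turn +1·90°
n=2: pose=(-7,-6,S); sL=8/89, sR=40/457; mL=96/40673, mR=40/457; mL+mR=8/89 → advance +1; mR−mL=3464/40673 → turn +1·90°
n=3: pose=(-7,-7,E); sL=2/13, sR=5/61; mL=57/793, mR=5/61; mL+mR=2/13 → advance +1; mR−mL=8/793 → turn +1·90°
n=4: pose=(-6,-7,N); sL=8/53, sR=8/53; mL=0, mR=8/53; mL+mR=8/53 → advance +1; mR−mL=8/53 → turn +1·90°
n=5: pose=(-6,-6,W); sL=4/45, sR=20/117; mL=-16/195, mR=20/117; mL+mR=4/45 → advance +1; mR−mL=148/585 → turn +1·90°
n=6: pose=(-7,-6,S); sL=8/89, sR=40/457; mL=96/40673, mR=40/457; mL+mR=8/89 → advance +1; mR−mL=3464/40673 → turn +1·90°
n=7: pose=(-7,-7,E); sL=2/13, sR=5/61; mL=57/793, mR=5/61; mL+mR=2/13 → advance +1; mR−mL=8/793 → turn +1·90°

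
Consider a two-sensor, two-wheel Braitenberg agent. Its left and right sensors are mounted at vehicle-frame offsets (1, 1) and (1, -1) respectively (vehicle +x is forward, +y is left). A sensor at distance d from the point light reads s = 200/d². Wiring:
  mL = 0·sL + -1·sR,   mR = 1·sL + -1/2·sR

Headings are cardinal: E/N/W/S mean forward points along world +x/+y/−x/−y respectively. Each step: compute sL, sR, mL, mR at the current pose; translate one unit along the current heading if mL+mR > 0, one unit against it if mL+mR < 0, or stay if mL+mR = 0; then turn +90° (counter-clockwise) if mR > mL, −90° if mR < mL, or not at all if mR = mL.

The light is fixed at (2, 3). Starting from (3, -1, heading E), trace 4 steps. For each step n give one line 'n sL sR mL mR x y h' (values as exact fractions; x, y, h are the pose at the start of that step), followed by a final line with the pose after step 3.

n=0: pose=(3,-1,E); sL=200/13, sR=200/29; mL=-200/29, mR=4500/377; mL+mR=1900/377 → advance +1; mR−mL=7100/377 → turn +1·90°
n=1: pose=(4,-1,N); sL=20, sR=100/9; mL=-100/9, mR=130/9; mL+mR=10/3 → advance +1; mR−mL=230/9 → turn +1·90°
n=2: pose=(4,0,W); sL=200/17, sR=40; mL=-40, mR=-140/17; mL+mR=-820/17 → advance -1; mR−mL=540/17 → turn +1·90°
n=3: pose=(5,0,S); sL=25/4, sR=10; mL=-10, mR=5/4; mL+mR=-35/4 → advance -1; mR−mL=45/4 → turn +1·90°

0 200/13 200/29 -200/29 4500/377 3 -1 E
1 20 100/9 -100/9 130/9 4 -1 N
2 200/17 40 -40 -140/17 4 0 W
3 25/4 10 -10 5/4 5 0 S
final 5 1 E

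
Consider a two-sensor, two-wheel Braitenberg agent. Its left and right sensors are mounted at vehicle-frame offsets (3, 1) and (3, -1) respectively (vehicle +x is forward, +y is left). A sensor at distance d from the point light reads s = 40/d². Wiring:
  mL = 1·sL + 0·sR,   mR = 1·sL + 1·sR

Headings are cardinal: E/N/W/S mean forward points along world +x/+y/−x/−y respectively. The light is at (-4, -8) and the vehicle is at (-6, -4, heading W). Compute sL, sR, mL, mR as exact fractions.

left sensor world pos  = (-9, -5); dL² = 34
right sensor world pos = (-9, -3); dR² = 50
sL = 40/34 = 20/17
sR = 40/50 = 4/5
mL = 1·sL + 0·sR = 20/17
mR = 1·sL + 1·sR = 168/85

20/17 4/5 20/17 168/85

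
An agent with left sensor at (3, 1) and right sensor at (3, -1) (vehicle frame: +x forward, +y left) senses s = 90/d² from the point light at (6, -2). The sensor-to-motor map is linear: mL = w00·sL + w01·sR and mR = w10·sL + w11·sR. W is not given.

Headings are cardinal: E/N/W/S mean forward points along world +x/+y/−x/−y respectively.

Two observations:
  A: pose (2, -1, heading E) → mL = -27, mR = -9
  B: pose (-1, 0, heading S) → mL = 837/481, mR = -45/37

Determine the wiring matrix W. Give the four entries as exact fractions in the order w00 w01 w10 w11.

1 -1/2 -1/2 0

obs A: pose=(2,-1,E) → sL=18, sR=90, mL=-27, mR=-9
obs B: pose=(-1,0,S) → sL=90/37, sR=18/13, mL=837/481, mR=-45/37
sensor matrix S = [[18, 90], [90/37, 18/13]]; det S = -93312/481
solve [mL_A; mL_B] = S·[w00; w01] and [mR_A; mR_B] = S·[w10; w11]:
  w00 = 1, w01 = -1/2, w10 = -1/2, w11 = 0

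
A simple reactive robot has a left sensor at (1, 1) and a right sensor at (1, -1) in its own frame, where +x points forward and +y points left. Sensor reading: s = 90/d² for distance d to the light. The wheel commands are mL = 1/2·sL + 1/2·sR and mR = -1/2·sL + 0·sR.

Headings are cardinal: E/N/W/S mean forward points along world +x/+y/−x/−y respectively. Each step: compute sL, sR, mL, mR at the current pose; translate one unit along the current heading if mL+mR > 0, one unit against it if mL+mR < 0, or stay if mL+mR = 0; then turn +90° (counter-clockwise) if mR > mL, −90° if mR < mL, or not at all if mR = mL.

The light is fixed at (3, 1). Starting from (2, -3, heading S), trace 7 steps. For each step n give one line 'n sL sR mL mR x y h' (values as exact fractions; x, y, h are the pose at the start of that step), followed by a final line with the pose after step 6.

n=0: pose=(2,-3,S); sL=18/5, sR=90/29; mL=486/145, mR=-9/5; mL+mR=45/29 → advance +1; mR−mL=-747/145 → turn -1·90°
n=1: pose=(2,-4,W); sL=9/4, sR=9/2; mL=27/8, mR=-9/8; mL+mR=9/4 → advance +1; mR−mL=-9/2 → turn -1·90°
n=2: pose=(1,-4,N); sL=18/5, sR=90/17; mL=378/85, mR=-9/5; mL+mR=45/17 → advance +1; mR−mL=-531/85 → turn -1·90°
n=3: pose=(1,-3,E); sL=9, sR=45/13; mL=81/13, mR=-9/2; mL+mR=45/26 → advance +1; mR−mL=-279/26 → turn -1·90°
n=4: pose=(2,-3,S); sL=18/5, sR=90/29; mL=486/145, mR=-9/5; mL+mR=45/29 → advance +1; mR−mL=-747/145 → turn -1·90°
n=5: pose=(2,-4,W); sL=9/4, sR=9/2; mL=27/8, mR=-9/8; mL+mR=9/4 → advance +1; mR−mL=-9/2 → turn -1·90°
n=6: pose=(1,-4,N); sL=18/5, sR=90/17; mL=378/85, mR=-9/5; mL+mR=45/17 → advance +1; mR−mL=-531/85 → turn -1·90°

0 18/5 90/29 486/145 -9/5 2 -3 S
1 9/4 9/2 27/8 -9/8 2 -4 W
2 18/5 90/17 378/85 -9/5 1 -4 N
3 9 45/13 81/13 -9/2 1 -3 E
4 18/5 90/29 486/145 -9/5 2 -3 S
5 9/4 9/2 27/8 -9/8 2 -4 W
6 18/5 90/17 378/85 -9/5 1 -4 N
final 1 -3 E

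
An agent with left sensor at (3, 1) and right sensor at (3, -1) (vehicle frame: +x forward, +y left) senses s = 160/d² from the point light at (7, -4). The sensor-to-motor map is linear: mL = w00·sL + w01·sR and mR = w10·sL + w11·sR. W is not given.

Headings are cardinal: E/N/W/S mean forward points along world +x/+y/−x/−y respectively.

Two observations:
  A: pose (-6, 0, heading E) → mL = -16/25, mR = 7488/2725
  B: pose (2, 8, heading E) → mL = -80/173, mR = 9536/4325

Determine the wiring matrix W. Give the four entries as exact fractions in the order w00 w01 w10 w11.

obs A: pose=(-6,0,E) → sL=32/25, sR=160/109, mL=-16/25, mR=7488/2725
obs B: pose=(2,8,E) → sL=160/173, sR=32/25, mL=-80/173, mR=9536/4325
sensor matrix S = [[32/25, 160/109], [160/173, 32/25]]; det S = 3309568/11785625
solve [mL_A; mL_B] = S·[w00; w01] and [mR_A; mR_B] = S·[w10; w11]:
  w00 = -1/2, w01 = 0, w10 = 1, w11 = 1

-1/2 0 1 1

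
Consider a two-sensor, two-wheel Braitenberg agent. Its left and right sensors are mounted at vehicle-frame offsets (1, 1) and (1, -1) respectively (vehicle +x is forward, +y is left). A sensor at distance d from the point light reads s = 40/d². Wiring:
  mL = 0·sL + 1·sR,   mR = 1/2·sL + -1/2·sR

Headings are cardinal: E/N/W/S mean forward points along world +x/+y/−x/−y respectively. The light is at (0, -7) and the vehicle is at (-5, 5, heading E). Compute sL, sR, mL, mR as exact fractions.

left sensor world pos  = (-4, 6); dL² = 185
right sensor world pos = (-4, 4); dR² = 137
sL = 40/185 = 8/37
sR = 40/137 = 40/137
mL = 0·sL + 1·sR = 40/137
mR = 1/2·sL + -1/2·sR = -192/5069

8/37 40/137 40/137 -192/5069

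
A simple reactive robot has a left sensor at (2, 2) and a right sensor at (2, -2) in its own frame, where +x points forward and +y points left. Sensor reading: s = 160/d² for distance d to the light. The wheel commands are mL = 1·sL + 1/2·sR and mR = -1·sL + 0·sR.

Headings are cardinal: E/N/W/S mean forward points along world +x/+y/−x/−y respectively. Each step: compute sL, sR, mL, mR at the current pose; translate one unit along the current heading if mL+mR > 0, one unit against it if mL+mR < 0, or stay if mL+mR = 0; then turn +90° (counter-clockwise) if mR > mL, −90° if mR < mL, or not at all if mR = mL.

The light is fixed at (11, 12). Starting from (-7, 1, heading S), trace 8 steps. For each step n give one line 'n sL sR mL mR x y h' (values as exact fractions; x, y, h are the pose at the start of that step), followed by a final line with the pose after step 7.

0 32/85 160/569 25008/48365 -32/85 -7 1 S
1 40/149 8/25 1596/3725 -40/149 -7 0 W
2 160/541 160/389 105520/210449 -160/541 -8 0 N
3 16/37 80/229 5144/8473 -16/37 -8 1 E
4 32/85 160/569 25008/48365 -32/85 -7 1 S
5 40/149 8/25 1596/3725 -40/149 -7 0 W
6 160/541 160/389 105520/210449 -160/541 -8 0 N
7 16/37 80/229 5144/8473 -16/37 -8 1 E
final -7 1 S

n=0: pose=(-7,1,S); sL=32/85, sR=160/569; mL=25008/48365, mR=-32/85; mL+mR=80/569 → advance +1; mR−mL=-43216/48365 → turn -1·90°
n=1: pose=(-7,0,W); sL=40/149, sR=8/25; mL=1596/3725, mR=-40/149; mL+mR=4/25 → advance +1; mR−mL=-2596/3725 → turn -1·90°
n=2: pose=(-8,0,N); sL=160/541, sR=160/389; mL=105520/210449, mR=-160/541; mL+mR=80/389 → advance +1; mR−mL=-167760/210449 → turn -1·90°
n=3: pose=(-8,1,E); sL=16/37, sR=80/229; mL=5144/8473, mR=-16/37; mL+mR=40/229 → advance +1; mR−mL=-8808/8473 → turn -1·90°
n=4: pose=(-7,1,S); sL=32/85, sR=160/569; mL=25008/48365, mR=-32/85; mL+mR=80/569 → advance +1; mR−mL=-43216/48365 → turn -1·90°
n=5: pose=(-7,0,W); sL=40/149, sR=8/25; mL=1596/3725, mR=-40/149; mL+mR=4/25 → advance +1; mR−mL=-2596/3725 → turn -1·90°
n=6: pose=(-8,0,N); sL=160/541, sR=160/389; mL=105520/210449, mR=-160/541; mL+mR=80/389 → advance +1; mR−mL=-167760/210449 → turn -1·90°
n=7: pose=(-8,1,E); sL=16/37, sR=80/229; mL=5144/8473, mR=-16/37; mL+mR=40/229 → advance +1; mR−mL=-8808/8473 → turn -1·90°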